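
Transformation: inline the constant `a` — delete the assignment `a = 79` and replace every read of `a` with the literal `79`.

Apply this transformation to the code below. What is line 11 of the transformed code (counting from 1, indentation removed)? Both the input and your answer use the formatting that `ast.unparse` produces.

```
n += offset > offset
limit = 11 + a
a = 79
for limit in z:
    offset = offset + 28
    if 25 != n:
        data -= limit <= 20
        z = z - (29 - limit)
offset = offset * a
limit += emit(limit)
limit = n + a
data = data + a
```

data = data + 79

Transformed code:
n += offset > offset
limit = 11 + 79
for limit in z:
    offset = offset + 28
    if 25 != n:
        data -= limit <= 20
        z = z - (29 - limit)
offset = offset * 79
limit += emit(limit)
limit = n + 79
data = data + 79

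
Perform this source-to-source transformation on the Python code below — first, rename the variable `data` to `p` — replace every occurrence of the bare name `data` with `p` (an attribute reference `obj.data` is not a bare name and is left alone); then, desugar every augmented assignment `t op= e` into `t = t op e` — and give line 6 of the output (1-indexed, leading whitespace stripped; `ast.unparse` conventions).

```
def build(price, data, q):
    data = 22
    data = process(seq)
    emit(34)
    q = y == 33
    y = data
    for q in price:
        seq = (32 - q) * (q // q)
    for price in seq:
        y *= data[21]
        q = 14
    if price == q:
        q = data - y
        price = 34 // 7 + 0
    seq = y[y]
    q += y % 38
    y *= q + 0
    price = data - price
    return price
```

y = p

Transformed code:
def build(price, p, q):
    p = 22
    p = process(seq)
    emit(34)
    q = y == 33
    y = p
    for q in price:
        seq = (32 - q) * (q // q)
    for price in seq:
        y = y * p[21]
        q = 14
    if price == q:
        q = p - y
        price = 34 // 7 + 0
    seq = y[y]
    q = q + y % 38
    y = y * (q + 0)
    price = p - price
    return price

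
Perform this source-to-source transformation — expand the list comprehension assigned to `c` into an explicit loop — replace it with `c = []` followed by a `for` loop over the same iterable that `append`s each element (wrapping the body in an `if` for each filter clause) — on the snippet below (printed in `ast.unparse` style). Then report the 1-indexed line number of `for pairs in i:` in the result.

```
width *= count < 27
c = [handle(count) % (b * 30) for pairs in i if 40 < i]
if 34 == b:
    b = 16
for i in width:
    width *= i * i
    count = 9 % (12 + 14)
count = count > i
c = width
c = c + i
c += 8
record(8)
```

3

Transformed code:
width *= count < 27
c = []
for pairs in i:
    if 40 < i:
        c.append(handle(count) % (b * 30))
if 34 == b:
    b = 16
for i in width:
    width *= i * i
    count = 9 % (12 + 14)
count = count > i
c = width
c = c + i
c += 8
record(8)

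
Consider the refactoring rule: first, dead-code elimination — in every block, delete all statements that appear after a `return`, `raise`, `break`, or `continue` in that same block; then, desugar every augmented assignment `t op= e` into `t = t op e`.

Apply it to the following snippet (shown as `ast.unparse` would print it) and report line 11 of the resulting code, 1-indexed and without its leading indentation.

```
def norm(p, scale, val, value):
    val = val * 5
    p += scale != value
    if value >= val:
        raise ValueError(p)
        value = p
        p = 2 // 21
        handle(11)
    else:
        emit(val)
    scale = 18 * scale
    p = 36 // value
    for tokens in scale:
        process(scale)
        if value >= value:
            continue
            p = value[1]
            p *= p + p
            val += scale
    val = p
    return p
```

process(scale)

Transformed code:
def norm(p, scale, val, value):
    val = val * 5
    p = p + (scale != value)
    if value >= val:
        raise ValueError(p)
    else:
        emit(val)
    scale = 18 * scale
    p = 36 // value
    for tokens in scale:
        process(scale)
        if value >= value:
            continue
    val = p
    return p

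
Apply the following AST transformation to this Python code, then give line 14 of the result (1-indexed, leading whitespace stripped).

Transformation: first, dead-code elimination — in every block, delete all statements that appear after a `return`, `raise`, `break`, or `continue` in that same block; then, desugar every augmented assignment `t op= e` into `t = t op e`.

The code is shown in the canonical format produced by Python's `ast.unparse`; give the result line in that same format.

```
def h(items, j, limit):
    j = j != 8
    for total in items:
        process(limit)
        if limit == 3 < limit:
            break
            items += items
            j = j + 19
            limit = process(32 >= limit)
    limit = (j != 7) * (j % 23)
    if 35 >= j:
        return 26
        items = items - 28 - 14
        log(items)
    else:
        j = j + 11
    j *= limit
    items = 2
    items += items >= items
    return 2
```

items = items + (items >= items)

Transformed code:
def h(items, j, limit):
    j = j != 8
    for total in items:
        process(limit)
        if limit == 3 < limit:
            break
    limit = (j != 7) * (j % 23)
    if 35 >= j:
        return 26
    else:
        j = j + 11
    j = j * limit
    items = 2
    items = items + (items >= items)
    return 2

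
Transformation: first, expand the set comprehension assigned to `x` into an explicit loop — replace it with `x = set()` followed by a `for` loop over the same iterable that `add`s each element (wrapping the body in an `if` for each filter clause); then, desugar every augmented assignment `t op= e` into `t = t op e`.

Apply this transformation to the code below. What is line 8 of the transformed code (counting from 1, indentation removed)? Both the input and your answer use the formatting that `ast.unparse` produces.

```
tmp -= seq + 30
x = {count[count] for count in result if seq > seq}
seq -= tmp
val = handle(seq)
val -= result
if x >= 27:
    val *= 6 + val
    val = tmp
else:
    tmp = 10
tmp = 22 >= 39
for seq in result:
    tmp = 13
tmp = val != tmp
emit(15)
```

Transformed code:
tmp = tmp - (seq + 30)
x = set()
for count in result:
    if seq > seq:
        x.add(count[count])
seq = seq - tmp
val = handle(seq)
val = val - result
if x >= 27:
    val = val * (6 + val)
    val = tmp
else:
    tmp = 10
tmp = 22 >= 39
for seq in result:
    tmp = 13
tmp = val != tmp
emit(15)

val = val - result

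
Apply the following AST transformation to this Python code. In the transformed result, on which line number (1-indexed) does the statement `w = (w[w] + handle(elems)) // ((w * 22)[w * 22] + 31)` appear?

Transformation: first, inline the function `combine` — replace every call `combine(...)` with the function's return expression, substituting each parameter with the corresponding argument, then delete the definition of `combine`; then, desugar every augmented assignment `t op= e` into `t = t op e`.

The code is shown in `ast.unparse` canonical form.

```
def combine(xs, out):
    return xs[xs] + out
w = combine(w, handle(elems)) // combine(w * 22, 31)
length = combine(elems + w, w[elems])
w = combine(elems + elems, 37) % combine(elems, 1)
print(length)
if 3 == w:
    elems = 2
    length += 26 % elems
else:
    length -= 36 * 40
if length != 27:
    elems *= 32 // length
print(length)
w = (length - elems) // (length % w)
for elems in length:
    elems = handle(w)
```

Transformed code:
w = (w[w] + handle(elems)) // ((w * 22)[w * 22] + 31)
length = (elems + w)[elems + w] + w[elems]
w = ((elems + elems)[elems + elems] + 37) % (elems[elems] + 1)
print(length)
if 3 == w:
    elems = 2
    length = length + 26 % elems
else:
    length = length - 36 * 40
if length != 27:
    elems = elems * (32 // length)
print(length)
w = (length - elems) // (length % w)
for elems in length:
    elems = handle(w)

1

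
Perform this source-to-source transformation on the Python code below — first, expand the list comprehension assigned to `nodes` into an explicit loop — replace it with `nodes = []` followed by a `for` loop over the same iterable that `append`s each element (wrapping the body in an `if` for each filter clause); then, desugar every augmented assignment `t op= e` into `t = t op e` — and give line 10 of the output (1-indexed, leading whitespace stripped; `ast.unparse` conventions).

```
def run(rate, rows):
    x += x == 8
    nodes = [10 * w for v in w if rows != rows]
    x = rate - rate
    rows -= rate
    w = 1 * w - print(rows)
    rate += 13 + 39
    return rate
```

rate = rate + (13 + 39)

Transformed code:
def run(rate, rows):
    x = x + (x == 8)
    nodes = []
    for v in w:
        if rows != rows:
            nodes.append(10 * w)
    x = rate - rate
    rows = rows - rate
    w = 1 * w - print(rows)
    rate = rate + (13 + 39)
    return rate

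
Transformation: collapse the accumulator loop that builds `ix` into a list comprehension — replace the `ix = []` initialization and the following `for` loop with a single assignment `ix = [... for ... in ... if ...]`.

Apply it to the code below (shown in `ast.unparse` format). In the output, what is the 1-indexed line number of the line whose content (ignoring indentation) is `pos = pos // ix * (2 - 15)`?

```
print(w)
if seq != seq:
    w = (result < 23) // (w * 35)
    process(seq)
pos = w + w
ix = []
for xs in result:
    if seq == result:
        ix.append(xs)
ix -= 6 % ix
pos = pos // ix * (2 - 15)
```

8

Transformed code:
print(w)
if seq != seq:
    w = (result < 23) // (w * 35)
    process(seq)
pos = w + w
ix = [xs for xs in result if seq == result]
ix -= 6 % ix
pos = pos // ix * (2 - 15)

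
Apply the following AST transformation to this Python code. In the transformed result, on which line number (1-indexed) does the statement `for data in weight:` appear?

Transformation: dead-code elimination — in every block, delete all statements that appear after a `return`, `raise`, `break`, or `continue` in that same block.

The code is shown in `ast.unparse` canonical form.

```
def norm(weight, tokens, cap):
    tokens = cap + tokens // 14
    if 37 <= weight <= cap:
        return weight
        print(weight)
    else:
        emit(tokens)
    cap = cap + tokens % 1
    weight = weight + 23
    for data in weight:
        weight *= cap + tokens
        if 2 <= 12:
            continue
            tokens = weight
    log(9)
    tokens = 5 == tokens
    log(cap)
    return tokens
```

9

Transformed code:
def norm(weight, tokens, cap):
    tokens = cap + tokens // 14
    if 37 <= weight <= cap:
        return weight
    else:
        emit(tokens)
    cap = cap + tokens % 1
    weight = weight + 23
    for data in weight:
        weight *= cap + tokens
        if 2 <= 12:
            continue
    log(9)
    tokens = 5 == tokens
    log(cap)
    return tokens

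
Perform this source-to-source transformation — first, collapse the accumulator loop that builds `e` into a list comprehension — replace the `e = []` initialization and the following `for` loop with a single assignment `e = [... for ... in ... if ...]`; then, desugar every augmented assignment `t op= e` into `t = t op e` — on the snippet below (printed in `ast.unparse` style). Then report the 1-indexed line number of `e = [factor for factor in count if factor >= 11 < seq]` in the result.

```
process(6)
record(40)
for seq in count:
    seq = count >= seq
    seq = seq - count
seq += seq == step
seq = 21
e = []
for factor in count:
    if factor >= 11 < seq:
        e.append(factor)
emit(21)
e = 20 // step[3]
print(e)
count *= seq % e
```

8

Transformed code:
process(6)
record(40)
for seq in count:
    seq = count >= seq
    seq = seq - count
seq = seq + (seq == step)
seq = 21
e = [factor for factor in count if factor >= 11 < seq]
emit(21)
e = 20 // step[3]
print(e)
count = count * (seq % e)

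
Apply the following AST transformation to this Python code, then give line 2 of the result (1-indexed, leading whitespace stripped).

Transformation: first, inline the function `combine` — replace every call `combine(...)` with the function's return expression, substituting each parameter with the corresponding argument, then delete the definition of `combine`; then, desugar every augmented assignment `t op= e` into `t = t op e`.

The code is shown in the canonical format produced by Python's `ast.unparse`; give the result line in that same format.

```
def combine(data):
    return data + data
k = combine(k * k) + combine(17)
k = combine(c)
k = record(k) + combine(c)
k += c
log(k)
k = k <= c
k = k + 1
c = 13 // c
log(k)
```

k = c + c

Transformed code:
k = k * k + k * k + (17 + 17)
k = c + c
k = record(k) + (c + c)
k = k + c
log(k)
k = k <= c
k = k + 1
c = 13 // c
log(k)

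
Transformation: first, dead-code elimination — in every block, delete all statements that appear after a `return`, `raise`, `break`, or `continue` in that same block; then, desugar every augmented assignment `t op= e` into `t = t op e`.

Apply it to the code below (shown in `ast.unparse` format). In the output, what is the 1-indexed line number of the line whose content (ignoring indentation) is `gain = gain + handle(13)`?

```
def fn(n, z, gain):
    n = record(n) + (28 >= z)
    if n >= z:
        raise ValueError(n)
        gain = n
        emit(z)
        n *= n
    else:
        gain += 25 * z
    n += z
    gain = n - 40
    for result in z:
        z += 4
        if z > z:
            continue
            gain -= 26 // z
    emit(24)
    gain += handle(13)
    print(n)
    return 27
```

Transformed code:
def fn(n, z, gain):
    n = record(n) + (28 >= z)
    if n >= z:
        raise ValueError(n)
    else:
        gain = gain + 25 * z
    n = n + z
    gain = n - 40
    for result in z:
        z = z + 4
        if z > z:
            continue
    emit(24)
    gain = gain + handle(13)
    print(n)
    return 27

14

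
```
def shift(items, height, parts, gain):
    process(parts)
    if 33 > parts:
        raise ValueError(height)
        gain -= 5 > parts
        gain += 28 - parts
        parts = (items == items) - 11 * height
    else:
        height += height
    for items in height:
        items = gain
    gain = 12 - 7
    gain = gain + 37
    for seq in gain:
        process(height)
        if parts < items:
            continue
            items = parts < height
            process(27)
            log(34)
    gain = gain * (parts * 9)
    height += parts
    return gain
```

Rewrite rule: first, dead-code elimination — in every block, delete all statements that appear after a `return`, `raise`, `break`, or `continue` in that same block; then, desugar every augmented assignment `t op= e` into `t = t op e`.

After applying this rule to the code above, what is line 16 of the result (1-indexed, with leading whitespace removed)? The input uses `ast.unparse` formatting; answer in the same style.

height = height + parts

Transformed code:
def shift(items, height, parts, gain):
    process(parts)
    if 33 > parts:
        raise ValueError(height)
    else:
        height = height + height
    for items in height:
        items = gain
    gain = 12 - 7
    gain = gain + 37
    for seq in gain:
        process(height)
        if parts < items:
            continue
    gain = gain * (parts * 9)
    height = height + parts
    return gain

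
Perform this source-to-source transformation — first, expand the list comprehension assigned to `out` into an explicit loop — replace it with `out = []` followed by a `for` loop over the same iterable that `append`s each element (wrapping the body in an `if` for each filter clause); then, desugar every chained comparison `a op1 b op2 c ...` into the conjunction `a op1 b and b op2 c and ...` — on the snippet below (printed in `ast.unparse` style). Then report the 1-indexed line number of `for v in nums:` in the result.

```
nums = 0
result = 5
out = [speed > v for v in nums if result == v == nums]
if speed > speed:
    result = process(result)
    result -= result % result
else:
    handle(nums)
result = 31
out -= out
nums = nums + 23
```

4

Transformed code:
nums = 0
result = 5
out = []
for v in nums:
    if result == v and v == nums:
        out.append(speed > v)
if speed > speed:
    result = process(result)
    result -= result % result
else:
    handle(nums)
result = 31
out -= out
nums = nums + 23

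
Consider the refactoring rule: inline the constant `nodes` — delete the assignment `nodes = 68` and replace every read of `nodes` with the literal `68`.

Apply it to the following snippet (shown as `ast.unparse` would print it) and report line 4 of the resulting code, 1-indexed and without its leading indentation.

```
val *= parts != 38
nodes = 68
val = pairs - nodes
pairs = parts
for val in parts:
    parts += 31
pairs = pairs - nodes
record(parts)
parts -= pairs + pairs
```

for val in parts:

Transformed code:
val *= parts != 38
val = pairs - 68
pairs = parts
for val in parts:
    parts += 31
pairs = pairs - 68
record(parts)
parts -= pairs + pairs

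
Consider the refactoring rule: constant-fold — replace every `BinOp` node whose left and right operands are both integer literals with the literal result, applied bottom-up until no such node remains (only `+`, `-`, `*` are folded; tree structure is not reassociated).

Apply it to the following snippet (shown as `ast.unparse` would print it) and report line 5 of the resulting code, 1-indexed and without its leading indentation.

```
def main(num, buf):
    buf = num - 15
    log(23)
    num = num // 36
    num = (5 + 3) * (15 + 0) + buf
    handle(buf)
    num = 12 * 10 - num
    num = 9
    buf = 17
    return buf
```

num = 120 + buf

Transformed code:
def main(num, buf):
    buf = num - 15
    log(23)
    num = num // 36
    num = 120 + buf
    handle(buf)
    num = 120 - num
    num = 9
    buf = 17
    return buf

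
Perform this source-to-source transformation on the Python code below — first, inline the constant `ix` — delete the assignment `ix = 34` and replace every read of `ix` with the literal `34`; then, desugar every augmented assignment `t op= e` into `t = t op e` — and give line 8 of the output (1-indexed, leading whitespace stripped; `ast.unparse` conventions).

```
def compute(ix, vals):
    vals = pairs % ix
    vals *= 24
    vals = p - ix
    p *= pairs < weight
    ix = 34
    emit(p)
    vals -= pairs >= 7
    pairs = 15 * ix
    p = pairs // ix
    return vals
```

Transformed code:
def compute(ix, vals):
    vals = pairs % 34
    vals = vals * 24
    vals = p - 34
    p = p * (pairs < weight)
    emit(p)
    vals = vals - (pairs >= 7)
    pairs = 15 * 34
    p = pairs // 34
    return vals

pairs = 15 * 34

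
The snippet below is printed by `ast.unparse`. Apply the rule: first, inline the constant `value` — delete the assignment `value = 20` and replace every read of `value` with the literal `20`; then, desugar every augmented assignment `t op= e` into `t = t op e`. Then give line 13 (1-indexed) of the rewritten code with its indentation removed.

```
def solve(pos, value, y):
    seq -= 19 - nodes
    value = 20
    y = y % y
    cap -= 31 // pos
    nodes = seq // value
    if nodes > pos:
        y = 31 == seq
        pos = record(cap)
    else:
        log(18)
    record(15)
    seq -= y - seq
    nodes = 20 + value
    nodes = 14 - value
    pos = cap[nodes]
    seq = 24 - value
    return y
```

nodes = 20 + 20

Transformed code:
def solve(pos, value, y):
    seq = seq - (19 - nodes)
    y = y % y
    cap = cap - 31 // pos
    nodes = seq // 20
    if nodes > pos:
        y = 31 == seq
        pos = record(cap)
    else:
        log(18)
    record(15)
    seq = seq - (y - seq)
    nodes = 20 + 20
    nodes = 14 - 20
    pos = cap[nodes]
    seq = 24 - 20
    return y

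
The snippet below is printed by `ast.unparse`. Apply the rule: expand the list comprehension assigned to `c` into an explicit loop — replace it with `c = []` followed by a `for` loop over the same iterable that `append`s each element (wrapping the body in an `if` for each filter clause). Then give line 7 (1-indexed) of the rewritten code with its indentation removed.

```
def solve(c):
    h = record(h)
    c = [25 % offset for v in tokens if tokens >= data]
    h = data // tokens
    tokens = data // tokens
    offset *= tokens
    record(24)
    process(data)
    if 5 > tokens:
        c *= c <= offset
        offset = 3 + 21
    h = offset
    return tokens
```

Transformed code:
def solve(c):
    h = record(h)
    c = []
    for v in tokens:
        if tokens >= data:
            c.append(25 % offset)
    h = data // tokens
    tokens = data // tokens
    offset *= tokens
    record(24)
    process(data)
    if 5 > tokens:
        c *= c <= offset
        offset = 3 + 21
    h = offset
    return tokens

h = data // tokens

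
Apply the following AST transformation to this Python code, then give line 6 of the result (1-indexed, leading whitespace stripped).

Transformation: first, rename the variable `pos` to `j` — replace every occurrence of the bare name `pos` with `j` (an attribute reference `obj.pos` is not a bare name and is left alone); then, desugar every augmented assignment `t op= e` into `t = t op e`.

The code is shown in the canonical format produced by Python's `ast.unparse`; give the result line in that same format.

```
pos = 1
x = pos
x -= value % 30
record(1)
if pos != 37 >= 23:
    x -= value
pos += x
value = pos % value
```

x = x - value

Transformed code:
j = 1
x = j
x = x - value % 30
record(1)
if j != 37 >= 23:
    x = x - value
j = j + x
value = j % value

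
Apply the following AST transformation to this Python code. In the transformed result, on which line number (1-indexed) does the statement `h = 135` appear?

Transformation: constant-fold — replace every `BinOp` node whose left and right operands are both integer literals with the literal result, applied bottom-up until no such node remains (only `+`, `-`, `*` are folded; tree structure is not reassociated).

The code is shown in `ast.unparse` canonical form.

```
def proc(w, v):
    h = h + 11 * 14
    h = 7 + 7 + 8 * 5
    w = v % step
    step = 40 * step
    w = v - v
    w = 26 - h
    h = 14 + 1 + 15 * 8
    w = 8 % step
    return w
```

Transformed code:
def proc(w, v):
    h = h + 154
    h = 54
    w = v % step
    step = 40 * step
    w = v - v
    w = 26 - h
    h = 135
    w = 8 % step
    return w

8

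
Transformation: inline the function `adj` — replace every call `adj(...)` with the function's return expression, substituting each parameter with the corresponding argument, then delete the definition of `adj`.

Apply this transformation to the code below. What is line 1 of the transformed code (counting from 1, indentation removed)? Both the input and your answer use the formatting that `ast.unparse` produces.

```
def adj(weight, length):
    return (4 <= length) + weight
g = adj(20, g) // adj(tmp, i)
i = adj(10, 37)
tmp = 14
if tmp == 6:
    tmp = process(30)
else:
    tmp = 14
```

g = ((4 <= g) + 20) // ((4 <= i) + tmp)

Transformed code:
g = ((4 <= g) + 20) // ((4 <= i) + tmp)
i = (4 <= 37) + 10
tmp = 14
if tmp == 6:
    tmp = process(30)
else:
    tmp = 14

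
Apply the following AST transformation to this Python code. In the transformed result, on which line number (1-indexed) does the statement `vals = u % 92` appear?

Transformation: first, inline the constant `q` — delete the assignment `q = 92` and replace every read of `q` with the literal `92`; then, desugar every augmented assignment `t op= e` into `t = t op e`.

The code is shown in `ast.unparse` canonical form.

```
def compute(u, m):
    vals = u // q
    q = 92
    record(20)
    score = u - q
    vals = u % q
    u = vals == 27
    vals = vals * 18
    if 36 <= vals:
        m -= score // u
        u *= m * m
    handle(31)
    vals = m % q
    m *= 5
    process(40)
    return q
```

5

Transformed code:
def compute(u, m):
    vals = u // 92
    record(20)
    score = u - 92
    vals = u % 92
    u = vals == 27
    vals = vals * 18
    if 36 <= vals:
        m = m - score // u
        u = u * (m * m)
    handle(31)
    vals = m % 92
    m = m * 5
    process(40)
    return 92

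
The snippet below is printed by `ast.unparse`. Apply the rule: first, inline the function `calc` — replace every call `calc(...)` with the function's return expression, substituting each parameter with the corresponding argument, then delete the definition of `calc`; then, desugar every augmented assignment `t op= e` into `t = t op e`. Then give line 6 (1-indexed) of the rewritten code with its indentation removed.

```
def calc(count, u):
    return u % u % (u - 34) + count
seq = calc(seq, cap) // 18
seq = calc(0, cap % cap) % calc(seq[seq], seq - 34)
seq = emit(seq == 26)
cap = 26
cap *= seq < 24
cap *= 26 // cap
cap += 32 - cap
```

cap = cap * (26 // cap)

Transformed code:
seq = (cap % cap % (cap - 34) + seq) // 18
seq = (cap % cap % (cap % cap) % (cap % cap - 34) + 0) % ((seq - 34) % (seq - 34) % (seq - 34 - 34) + seq[seq])
seq = emit(seq == 26)
cap = 26
cap = cap * (seq < 24)
cap = cap * (26 // cap)
cap = cap + (32 - cap)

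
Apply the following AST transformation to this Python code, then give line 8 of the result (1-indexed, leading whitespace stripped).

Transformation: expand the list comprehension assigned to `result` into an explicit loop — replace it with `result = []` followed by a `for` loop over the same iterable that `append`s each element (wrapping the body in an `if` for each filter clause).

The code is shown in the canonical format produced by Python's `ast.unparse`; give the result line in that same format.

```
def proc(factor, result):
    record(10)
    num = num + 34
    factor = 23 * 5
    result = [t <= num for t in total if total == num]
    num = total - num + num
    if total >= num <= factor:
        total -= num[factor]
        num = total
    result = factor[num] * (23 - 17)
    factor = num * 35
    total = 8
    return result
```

Transformed code:
def proc(factor, result):
    record(10)
    num = num + 34
    factor = 23 * 5
    result = []
    for t in total:
        if total == num:
            result.append(t <= num)
    num = total - num + num
    if total >= num <= factor:
        total -= num[factor]
        num = total
    result = factor[num] * (23 - 17)
    factor = num * 35
    total = 8
    return result

result.append(t <= num)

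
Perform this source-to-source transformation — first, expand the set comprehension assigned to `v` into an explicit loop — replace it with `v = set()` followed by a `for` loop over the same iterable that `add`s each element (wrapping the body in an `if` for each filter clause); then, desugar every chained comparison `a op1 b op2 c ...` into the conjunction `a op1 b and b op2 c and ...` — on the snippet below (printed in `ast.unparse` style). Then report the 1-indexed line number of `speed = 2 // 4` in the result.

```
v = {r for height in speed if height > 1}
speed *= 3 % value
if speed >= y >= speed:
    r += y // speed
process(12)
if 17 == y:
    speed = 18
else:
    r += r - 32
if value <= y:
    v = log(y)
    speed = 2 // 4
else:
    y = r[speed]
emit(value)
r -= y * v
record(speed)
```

15

Transformed code:
v = set()
for height in speed:
    if height > 1:
        v.add(r)
speed *= 3 % value
if speed >= y and y >= speed:
    r += y // speed
process(12)
if 17 == y:
    speed = 18
else:
    r += r - 32
if value <= y:
    v = log(y)
    speed = 2 // 4
else:
    y = r[speed]
emit(value)
r -= y * v
record(speed)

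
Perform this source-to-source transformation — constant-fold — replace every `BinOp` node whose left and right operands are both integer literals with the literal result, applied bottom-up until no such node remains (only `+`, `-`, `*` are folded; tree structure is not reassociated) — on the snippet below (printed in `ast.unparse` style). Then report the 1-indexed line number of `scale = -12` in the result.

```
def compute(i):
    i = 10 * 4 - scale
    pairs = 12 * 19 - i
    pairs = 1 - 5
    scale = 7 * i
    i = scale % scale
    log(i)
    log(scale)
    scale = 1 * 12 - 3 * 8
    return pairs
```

Transformed code:
def compute(i):
    i = 40 - scale
    pairs = 228 - i
    pairs = -4
    scale = 7 * i
    i = scale % scale
    log(i)
    log(scale)
    scale = -12
    return pairs

9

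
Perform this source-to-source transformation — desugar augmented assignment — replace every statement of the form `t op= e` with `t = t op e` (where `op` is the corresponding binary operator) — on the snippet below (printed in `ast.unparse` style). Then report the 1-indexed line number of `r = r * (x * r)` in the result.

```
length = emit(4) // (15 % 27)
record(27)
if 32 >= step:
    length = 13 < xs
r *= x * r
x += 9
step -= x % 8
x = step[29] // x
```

5

Transformed code:
length = emit(4) // (15 % 27)
record(27)
if 32 >= step:
    length = 13 < xs
r = r * (x * r)
x = x + 9
step = step - x % 8
x = step[29] // x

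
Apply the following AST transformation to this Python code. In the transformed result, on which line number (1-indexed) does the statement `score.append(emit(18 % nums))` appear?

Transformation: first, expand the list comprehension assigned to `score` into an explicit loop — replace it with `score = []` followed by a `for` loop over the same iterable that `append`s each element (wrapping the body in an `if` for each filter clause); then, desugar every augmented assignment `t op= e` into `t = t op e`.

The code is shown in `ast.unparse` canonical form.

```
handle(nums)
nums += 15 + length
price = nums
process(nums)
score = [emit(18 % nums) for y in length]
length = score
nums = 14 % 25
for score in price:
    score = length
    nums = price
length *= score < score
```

Transformed code:
handle(nums)
nums = nums + (15 + length)
price = nums
process(nums)
score = []
for y in length:
    score.append(emit(18 % nums))
length = score
nums = 14 % 25
for score in price:
    score = length
    nums = price
length = length * (score < score)

7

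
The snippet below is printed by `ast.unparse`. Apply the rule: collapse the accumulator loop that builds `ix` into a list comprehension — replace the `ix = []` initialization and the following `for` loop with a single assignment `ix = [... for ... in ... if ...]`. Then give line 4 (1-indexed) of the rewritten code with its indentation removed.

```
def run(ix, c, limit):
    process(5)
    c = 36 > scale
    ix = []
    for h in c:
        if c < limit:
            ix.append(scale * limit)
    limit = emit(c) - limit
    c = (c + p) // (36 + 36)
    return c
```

ix = [scale * limit for h in c if c < limit]

Transformed code:
def run(ix, c, limit):
    process(5)
    c = 36 > scale
    ix = [scale * limit for h in c if c < limit]
    limit = emit(c) - limit
    c = (c + p) // (36 + 36)
    return c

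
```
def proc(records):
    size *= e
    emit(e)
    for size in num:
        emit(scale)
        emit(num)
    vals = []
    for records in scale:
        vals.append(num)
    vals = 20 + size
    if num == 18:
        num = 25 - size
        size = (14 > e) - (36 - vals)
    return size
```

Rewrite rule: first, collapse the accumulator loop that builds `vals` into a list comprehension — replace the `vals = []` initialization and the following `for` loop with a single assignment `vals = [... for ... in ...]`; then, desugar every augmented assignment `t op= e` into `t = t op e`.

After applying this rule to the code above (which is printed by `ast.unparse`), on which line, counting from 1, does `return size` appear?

Transformed code:
def proc(records):
    size = size * e
    emit(e)
    for size in num:
        emit(scale)
        emit(num)
    vals = [num for records in scale]
    vals = 20 + size
    if num == 18:
        num = 25 - size
        size = (14 > e) - (36 - vals)
    return size

12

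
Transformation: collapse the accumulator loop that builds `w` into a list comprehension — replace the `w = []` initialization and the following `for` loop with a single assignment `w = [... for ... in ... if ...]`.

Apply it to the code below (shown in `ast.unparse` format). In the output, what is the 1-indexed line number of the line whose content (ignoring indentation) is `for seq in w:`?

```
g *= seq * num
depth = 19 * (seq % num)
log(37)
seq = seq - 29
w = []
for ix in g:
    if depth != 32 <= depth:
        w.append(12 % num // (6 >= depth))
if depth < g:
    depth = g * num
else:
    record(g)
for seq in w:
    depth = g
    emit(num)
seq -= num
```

Transformed code:
g *= seq * num
depth = 19 * (seq % num)
log(37)
seq = seq - 29
w = [12 % num // (6 >= depth) for ix in g if depth != 32 <= depth]
if depth < g:
    depth = g * num
else:
    record(g)
for seq in w:
    depth = g
    emit(num)
seq -= num

10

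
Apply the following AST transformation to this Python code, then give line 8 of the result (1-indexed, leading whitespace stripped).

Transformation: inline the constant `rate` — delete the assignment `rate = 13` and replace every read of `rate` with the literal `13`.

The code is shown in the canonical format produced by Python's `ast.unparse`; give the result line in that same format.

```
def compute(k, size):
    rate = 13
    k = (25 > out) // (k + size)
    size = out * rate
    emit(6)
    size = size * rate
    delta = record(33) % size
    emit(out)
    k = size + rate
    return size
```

k = size + 13

Transformed code:
def compute(k, size):
    k = (25 > out) // (k + size)
    size = out * 13
    emit(6)
    size = size * 13
    delta = record(33) % size
    emit(out)
    k = size + 13
    return size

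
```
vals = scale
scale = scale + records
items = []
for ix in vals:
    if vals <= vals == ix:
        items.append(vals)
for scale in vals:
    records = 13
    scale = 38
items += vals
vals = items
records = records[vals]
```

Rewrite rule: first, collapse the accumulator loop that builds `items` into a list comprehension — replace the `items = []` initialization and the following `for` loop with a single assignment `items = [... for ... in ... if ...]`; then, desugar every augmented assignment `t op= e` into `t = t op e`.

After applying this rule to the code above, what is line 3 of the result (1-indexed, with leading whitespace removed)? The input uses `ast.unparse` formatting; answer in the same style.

Transformed code:
vals = scale
scale = scale + records
items = [vals for ix in vals if vals <= vals == ix]
for scale in vals:
    records = 13
    scale = 38
items = items + vals
vals = items
records = records[vals]

items = [vals for ix in vals if vals <= vals == ix]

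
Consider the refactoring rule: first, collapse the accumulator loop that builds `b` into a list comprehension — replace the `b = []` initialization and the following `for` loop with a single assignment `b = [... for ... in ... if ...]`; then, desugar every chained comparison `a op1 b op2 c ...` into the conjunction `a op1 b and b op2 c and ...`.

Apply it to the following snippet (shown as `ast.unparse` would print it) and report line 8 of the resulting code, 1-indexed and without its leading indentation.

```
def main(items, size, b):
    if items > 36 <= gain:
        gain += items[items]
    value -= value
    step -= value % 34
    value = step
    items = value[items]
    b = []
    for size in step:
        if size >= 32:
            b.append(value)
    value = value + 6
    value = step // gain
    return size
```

Transformed code:
def main(items, size, b):
    if items > 36 and 36 <= gain:
        gain += items[items]
    value -= value
    step -= value % 34
    value = step
    items = value[items]
    b = [value for size in step if size >= 32]
    value = value + 6
    value = step // gain
    return size

b = [value for size in step if size >= 32]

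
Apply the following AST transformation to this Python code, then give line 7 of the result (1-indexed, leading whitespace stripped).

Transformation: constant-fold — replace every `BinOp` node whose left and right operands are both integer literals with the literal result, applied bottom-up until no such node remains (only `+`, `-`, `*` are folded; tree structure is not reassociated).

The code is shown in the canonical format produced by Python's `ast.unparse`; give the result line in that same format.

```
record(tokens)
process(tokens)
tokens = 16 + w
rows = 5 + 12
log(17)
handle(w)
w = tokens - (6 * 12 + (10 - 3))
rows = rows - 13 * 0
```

w = tokens - 79

Transformed code:
record(tokens)
process(tokens)
tokens = 16 + w
rows = 17
log(17)
handle(w)
w = tokens - 79
rows = rows - 0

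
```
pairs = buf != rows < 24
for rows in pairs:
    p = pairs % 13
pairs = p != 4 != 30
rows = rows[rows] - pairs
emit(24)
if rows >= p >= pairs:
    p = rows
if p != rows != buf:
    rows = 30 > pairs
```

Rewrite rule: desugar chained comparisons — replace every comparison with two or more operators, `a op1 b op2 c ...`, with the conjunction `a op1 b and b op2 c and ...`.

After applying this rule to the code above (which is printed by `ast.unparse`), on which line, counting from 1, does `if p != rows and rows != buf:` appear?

9

Transformed code:
pairs = buf != rows and rows < 24
for rows in pairs:
    p = pairs % 13
pairs = p != 4 and 4 != 30
rows = rows[rows] - pairs
emit(24)
if rows >= p and p >= pairs:
    p = rows
if p != rows and rows != buf:
    rows = 30 > pairs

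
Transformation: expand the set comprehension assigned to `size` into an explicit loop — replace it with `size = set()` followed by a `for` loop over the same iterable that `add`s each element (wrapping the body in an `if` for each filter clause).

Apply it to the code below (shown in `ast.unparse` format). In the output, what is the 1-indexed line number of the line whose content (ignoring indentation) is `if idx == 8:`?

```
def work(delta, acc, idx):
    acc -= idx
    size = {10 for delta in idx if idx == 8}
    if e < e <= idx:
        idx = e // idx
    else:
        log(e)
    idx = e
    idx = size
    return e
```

Transformed code:
def work(delta, acc, idx):
    acc -= idx
    size = set()
    for delta in idx:
        if idx == 8:
            size.add(10)
    if e < e <= idx:
        idx = e // idx
    else:
        log(e)
    idx = e
    idx = size
    return e

5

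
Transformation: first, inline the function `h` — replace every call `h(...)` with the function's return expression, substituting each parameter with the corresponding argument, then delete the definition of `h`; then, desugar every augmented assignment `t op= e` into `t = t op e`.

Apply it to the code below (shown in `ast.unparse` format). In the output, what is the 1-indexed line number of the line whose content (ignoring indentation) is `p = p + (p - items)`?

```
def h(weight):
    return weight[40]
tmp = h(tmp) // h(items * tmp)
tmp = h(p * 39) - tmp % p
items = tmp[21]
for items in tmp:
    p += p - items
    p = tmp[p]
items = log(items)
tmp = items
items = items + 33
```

5

Transformed code:
tmp = tmp[40] // (items * tmp)[40]
tmp = (p * 39)[40] - tmp % p
items = tmp[21]
for items in tmp:
    p = p + (p - items)
    p = tmp[p]
items = log(items)
tmp = items
items = items + 33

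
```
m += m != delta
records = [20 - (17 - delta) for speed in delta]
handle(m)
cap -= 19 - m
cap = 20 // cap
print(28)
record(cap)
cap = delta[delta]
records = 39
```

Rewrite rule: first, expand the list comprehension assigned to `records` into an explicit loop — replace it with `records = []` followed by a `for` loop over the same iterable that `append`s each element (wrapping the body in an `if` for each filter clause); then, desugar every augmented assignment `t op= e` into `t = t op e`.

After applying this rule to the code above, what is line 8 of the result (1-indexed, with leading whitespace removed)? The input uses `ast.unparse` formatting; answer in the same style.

print(28)

Transformed code:
m = m + (m != delta)
records = []
for speed in delta:
    records.append(20 - (17 - delta))
handle(m)
cap = cap - (19 - m)
cap = 20 // cap
print(28)
record(cap)
cap = delta[delta]
records = 39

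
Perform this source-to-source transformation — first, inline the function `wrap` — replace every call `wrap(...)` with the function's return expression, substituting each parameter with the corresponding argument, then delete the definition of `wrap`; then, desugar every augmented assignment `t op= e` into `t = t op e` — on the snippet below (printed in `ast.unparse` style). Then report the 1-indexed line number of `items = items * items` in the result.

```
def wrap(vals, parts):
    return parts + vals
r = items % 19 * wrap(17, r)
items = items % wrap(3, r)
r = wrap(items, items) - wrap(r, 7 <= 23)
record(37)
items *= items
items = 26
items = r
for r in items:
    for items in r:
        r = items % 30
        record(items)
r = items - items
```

Transformed code:
r = items % 19 * (r + 17)
items = items % (r + 3)
r = items + items - ((7 <= 23) + r)
record(37)
items = items * items
items = 26
items = r
for r in items:
    for items in r:
        r = items % 30
        record(items)
r = items - items

5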